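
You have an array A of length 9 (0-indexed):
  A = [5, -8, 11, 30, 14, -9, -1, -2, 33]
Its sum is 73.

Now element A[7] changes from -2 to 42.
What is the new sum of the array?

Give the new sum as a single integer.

Answer: 117

Derivation:
Old value at index 7: -2
New value at index 7: 42
Delta = 42 - -2 = 44
New sum = old_sum + delta = 73 + (44) = 117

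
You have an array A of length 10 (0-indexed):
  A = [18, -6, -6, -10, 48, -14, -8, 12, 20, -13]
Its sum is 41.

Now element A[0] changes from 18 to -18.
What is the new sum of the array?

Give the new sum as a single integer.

Old value at index 0: 18
New value at index 0: -18
Delta = -18 - 18 = -36
New sum = old_sum + delta = 41 + (-36) = 5

Answer: 5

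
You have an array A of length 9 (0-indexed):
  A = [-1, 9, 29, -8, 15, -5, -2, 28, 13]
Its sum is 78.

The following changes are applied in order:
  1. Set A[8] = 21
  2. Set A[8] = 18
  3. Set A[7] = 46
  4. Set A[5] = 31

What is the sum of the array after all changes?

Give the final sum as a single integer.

Initial sum: 78
Change 1: A[8] 13 -> 21, delta = 8, sum = 86
Change 2: A[8] 21 -> 18, delta = -3, sum = 83
Change 3: A[7] 28 -> 46, delta = 18, sum = 101
Change 4: A[5] -5 -> 31, delta = 36, sum = 137

Answer: 137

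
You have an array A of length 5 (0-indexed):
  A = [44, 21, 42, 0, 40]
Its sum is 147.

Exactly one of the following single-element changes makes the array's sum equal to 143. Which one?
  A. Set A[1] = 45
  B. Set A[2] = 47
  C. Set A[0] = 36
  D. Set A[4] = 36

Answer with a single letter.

Option A: A[1] 21->45, delta=24, new_sum=147+(24)=171
Option B: A[2] 42->47, delta=5, new_sum=147+(5)=152
Option C: A[0] 44->36, delta=-8, new_sum=147+(-8)=139
Option D: A[4] 40->36, delta=-4, new_sum=147+(-4)=143 <-- matches target

Answer: D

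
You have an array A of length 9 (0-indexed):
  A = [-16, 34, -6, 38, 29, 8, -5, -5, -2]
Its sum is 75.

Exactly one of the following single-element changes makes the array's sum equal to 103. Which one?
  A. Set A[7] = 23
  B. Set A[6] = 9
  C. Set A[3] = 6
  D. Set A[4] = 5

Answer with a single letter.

Answer: A

Derivation:
Option A: A[7] -5->23, delta=28, new_sum=75+(28)=103 <-- matches target
Option B: A[6] -5->9, delta=14, new_sum=75+(14)=89
Option C: A[3] 38->6, delta=-32, new_sum=75+(-32)=43
Option D: A[4] 29->5, delta=-24, new_sum=75+(-24)=51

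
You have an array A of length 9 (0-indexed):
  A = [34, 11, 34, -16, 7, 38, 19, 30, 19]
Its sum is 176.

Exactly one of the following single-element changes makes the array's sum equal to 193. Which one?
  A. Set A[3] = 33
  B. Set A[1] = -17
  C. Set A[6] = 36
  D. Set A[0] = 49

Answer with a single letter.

Answer: C

Derivation:
Option A: A[3] -16->33, delta=49, new_sum=176+(49)=225
Option B: A[1] 11->-17, delta=-28, new_sum=176+(-28)=148
Option C: A[6] 19->36, delta=17, new_sum=176+(17)=193 <-- matches target
Option D: A[0] 34->49, delta=15, new_sum=176+(15)=191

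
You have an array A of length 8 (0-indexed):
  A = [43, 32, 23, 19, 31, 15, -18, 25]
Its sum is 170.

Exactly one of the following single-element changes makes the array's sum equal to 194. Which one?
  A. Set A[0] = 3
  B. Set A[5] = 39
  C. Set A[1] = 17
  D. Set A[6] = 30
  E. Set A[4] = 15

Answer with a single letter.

Answer: B

Derivation:
Option A: A[0] 43->3, delta=-40, new_sum=170+(-40)=130
Option B: A[5] 15->39, delta=24, new_sum=170+(24)=194 <-- matches target
Option C: A[1] 32->17, delta=-15, new_sum=170+(-15)=155
Option D: A[6] -18->30, delta=48, new_sum=170+(48)=218
Option E: A[4] 31->15, delta=-16, new_sum=170+(-16)=154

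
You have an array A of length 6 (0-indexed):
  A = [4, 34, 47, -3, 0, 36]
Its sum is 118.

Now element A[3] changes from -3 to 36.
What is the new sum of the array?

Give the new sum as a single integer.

Old value at index 3: -3
New value at index 3: 36
Delta = 36 - -3 = 39
New sum = old_sum + delta = 118 + (39) = 157

Answer: 157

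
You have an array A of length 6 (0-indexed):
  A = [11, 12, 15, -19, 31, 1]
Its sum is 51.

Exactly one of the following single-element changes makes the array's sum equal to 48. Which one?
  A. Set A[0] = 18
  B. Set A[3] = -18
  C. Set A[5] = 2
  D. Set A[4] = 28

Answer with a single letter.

Option A: A[0] 11->18, delta=7, new_sum=51+(7)=58
Option B: A[3] -19->-18, delta=1, new_sum=51+(1)=52
Option C: A[5] 1->2, delta=1, new_sum=51+(1)=52
Option D: A[4] 31->28, delta=-3, new_sum=51+(-3)=48 <-- matches target

Answer: D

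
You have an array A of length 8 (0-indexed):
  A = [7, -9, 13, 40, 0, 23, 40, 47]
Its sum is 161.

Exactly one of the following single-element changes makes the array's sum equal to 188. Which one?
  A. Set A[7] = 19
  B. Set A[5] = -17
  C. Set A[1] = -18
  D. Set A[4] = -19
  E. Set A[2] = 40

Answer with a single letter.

Option A: A[7] 47->19, delta=-28, new_sum=161+(-28)=133
Option B: A[5] 23->-17, delta=-40, new_sum=161+(-40)=121
Option C: A[1] -9->-18, delta=-9, new_sum=161+(-9)=152
Option D: A[4] 0->-19, delta=-19, new_sum=161+(-19)=142
Option E: A[2] 13->40, delta=27, new_sum=161+(27)=188 <-- matches target

Answer: E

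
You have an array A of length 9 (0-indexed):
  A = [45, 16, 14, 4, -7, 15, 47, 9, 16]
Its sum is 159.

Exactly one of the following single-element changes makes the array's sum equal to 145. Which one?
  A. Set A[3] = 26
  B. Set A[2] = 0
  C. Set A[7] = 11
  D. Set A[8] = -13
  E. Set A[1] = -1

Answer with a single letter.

Answer: B

Derivation:
Option A: A[3] 4->26, delta=22, new_sum=159+(22)=181
Option B: A[2] 14->0, delta=-14, new_sum=159+(-14)=145 <-- matches target
Option C: A[7] 9->11, delta=2, new_sum=159+(2)=161
Option D: A[8] 16->-13, delta=-29, new_sum=159+(-29)=130
Option E: A[1] 16->-1, delta=-17, new_sum=159+(-17)=142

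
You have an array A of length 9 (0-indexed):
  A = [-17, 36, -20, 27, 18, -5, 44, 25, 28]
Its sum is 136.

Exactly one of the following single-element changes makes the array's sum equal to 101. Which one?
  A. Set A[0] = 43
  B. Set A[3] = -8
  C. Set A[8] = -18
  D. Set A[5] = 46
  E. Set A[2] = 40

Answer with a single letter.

Option A: A[0] -17->43, delta=60, new_sum=136+(60)=196
Option B: A[3] 27->-8, delta=-35, new_sum=136+(-35)=101 <-- matches target
Option C: A[8] 28->-18, delta=-46, new_sum=136+(-46)=90
Option D: A[5] -5->46, delta=51, new_sum=136+(51)=187
Option E: A[2] -20->40, delta=60, new_sum=136+(60)=196

Answer: B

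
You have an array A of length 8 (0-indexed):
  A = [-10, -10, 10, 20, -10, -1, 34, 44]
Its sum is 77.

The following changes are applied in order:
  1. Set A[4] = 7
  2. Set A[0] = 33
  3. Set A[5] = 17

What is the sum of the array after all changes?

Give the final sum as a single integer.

Answer: 155

Derivation:
Initial sum: 77
Change 1: A[4] -10 -> 7, delta = 17, sum = 94
Change 2: A[0] -10 -> 33, delta = 43, sum = 137
Change 3: A[5] -1 -> 17, delta = 18, sum = 155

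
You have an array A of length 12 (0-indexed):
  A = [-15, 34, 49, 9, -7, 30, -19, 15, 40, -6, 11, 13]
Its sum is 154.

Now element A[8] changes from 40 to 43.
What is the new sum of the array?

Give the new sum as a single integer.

Answer: 157

Derivation:
Old value at index 8: 40
New value at index 8: 43
Delta = 43 - 40 = 3
New sum = old_sum + delta = 154 + (3) = 157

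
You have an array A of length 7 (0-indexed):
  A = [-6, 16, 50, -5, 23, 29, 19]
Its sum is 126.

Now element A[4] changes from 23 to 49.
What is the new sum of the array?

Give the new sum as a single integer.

Answer: 152

Derivation:
Old value at index 4: 23
New value at index 4: 49
Delta = 49 - 23 = 26
New sum = old_sum + delta = 126 + (26) = 152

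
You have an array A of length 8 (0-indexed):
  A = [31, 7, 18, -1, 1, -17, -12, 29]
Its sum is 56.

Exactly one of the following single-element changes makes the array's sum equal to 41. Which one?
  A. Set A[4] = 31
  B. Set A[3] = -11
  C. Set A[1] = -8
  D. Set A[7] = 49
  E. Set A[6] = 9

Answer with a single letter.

Answer: C

Derivation:
Option A: A[4] 1->31, delta=30, new_sum=56+(30)=86
Option B: A[3] -1->-11, delta=-10, new_sum=56+(-10)=46
Option C: A[1] 7->-8, delta=-15, new_sum=56+(-15)=41 <-- matches target
Option D: A[7] 29->49, delta=20, new_sum=56+(20)=76
Option E: A[6] -12->9, delta=21, new_sum=56+(21)=77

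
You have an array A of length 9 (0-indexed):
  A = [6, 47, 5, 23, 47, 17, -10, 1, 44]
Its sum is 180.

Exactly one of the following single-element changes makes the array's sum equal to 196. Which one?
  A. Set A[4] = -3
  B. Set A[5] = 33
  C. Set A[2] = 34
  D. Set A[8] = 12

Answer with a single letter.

Answer: B

Derivation:
Option A: A[4] 47->-3, delta=-50, new_sum=180+(-50)=130
Option B: A[5] 17->33, delta=16, new_sum=180+(16)=196 <-- matches target
Option C: A[2] 5->34, delta=29, new_sum=180+(29)=209
Option D: A[8] 44->12, delta=-32, new_sum=180+(-32)=148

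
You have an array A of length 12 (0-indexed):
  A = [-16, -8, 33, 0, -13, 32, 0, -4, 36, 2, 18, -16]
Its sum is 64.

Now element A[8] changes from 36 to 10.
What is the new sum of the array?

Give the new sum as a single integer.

Old value at index 8: 36
New value at index 8: 10
Delta = 10 - 36 = -26
New sum = old_sum + delta = 64 + (-26) = 38

Answer: 38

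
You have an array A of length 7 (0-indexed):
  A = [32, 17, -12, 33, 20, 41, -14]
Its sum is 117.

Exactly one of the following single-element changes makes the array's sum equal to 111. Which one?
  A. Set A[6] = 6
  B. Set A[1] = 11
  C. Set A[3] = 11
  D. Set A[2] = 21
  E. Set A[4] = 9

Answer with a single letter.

Answer: B

Derivation:
Option A: A[6] -14->6, delta=20, new_sum=117+(20)=137
Option B: A[1] 17->11, delta=-6, new_sum=117+(-6)=111 <-- matches target
Option C: A[3] 33->11, delta=-22, new_sum=117+(-22)=95
Option D: A[2] -12->21, delta=33, new_sum=117+(33)=150
Option E: A[4] 20->9, delta=-11, new_sum=117+(-11)=106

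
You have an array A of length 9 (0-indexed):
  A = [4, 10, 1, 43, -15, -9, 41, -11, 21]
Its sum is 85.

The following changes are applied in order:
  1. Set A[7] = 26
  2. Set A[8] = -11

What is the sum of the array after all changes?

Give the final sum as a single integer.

Answer: 90

Derivation:
Initial sum: 85
Change 1: A[7] -11 -> 26, delta = 37, sum = 122
Change 2: A[8] 21 -> -11, delta = -32, sum = 90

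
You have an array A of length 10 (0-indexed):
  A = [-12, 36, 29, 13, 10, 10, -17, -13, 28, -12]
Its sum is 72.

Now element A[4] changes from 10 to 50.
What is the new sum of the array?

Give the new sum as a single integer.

Old value at index 4: 10
New value at index 4: 50
Delta = 50 - 10 = 40
New sum = old_sum + delta = 72 + (40) = 112

Answer: 112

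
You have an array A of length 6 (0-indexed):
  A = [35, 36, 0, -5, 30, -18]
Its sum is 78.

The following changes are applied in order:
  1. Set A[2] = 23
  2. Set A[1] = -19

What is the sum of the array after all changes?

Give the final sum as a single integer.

Initial sum: 78
Change 1: A[2] 0 -> 23, delta = 23, sum = 101
Change 2: A[1] 36 -> -19, delta = -55, sum = 46

Answer: 46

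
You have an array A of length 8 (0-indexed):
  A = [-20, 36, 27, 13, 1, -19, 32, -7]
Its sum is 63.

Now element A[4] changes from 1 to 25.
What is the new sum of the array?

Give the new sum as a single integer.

Old value at index 4: 1
New value at index 4: 25
Delta = 25 - 1 = 24
New sum = old_sum + delta = 63 + (24) = 87

Answer: 87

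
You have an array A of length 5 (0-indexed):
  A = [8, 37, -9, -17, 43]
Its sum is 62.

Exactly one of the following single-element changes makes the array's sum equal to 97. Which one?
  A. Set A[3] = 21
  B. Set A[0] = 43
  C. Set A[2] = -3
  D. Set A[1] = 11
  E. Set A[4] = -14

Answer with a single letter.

Answer: B

Derivation:
Option A: A[3] -17->21, delta=38, new_sum=62+(38)=100
Option B: A[0] 8->43, delta=35, new_sum=62+(35)=97 <-- matches target
Option C: A[2] -9->-3, delta=6, new_sum=62+(6)=68
Option D: A[1] 37->11, delta=-26, new_sum=62+(-26)=36
Option E: A[4] 43->-14, delta=-57, new_sum=62+(-57)=5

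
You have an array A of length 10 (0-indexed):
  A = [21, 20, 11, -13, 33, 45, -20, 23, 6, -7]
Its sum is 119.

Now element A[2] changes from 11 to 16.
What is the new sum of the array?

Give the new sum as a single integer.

Old value at index 2: 11
New value at index 2: 16
Delta = 16 - 11 = 5
New sum = old_sum + delta = 119 + (5) = 124

Answer: 124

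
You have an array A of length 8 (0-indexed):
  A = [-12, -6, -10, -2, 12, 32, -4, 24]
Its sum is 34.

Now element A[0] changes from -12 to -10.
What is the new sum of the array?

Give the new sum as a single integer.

Answer: 36

Derivation:
Old value at index 0: -12
New value at index 0: -10
Delta = -10 - -12 = 2
New sum = old_sum + delta = 34 + (2) = 36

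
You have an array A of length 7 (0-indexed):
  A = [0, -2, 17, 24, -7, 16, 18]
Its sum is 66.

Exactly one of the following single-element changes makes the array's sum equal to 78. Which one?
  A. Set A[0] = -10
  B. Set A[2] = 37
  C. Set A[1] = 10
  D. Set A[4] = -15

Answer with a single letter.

Option A: A[0] 0->-10, delta=-10, new_sum=66+(-10)=56
Option B: A[2] 17->37, delta=20, new_sum=66+(20)=86
Option C: A[1] -2->10, delta=12, new_sum=66+(12)=78 <-- matches target
Option D: A[4] -7->-15, delta=-8, new_sum=66+(-8)=58

Answer: C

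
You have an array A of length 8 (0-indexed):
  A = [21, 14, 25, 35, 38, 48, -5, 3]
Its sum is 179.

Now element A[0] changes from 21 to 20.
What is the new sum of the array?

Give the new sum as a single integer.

Answer: 178

Derivation:
Old value at index 0: 21
New value at index 0: 20
Delta = 20 - 21 = -1
New sum = old_sum + delta = 179 + (-1) = 178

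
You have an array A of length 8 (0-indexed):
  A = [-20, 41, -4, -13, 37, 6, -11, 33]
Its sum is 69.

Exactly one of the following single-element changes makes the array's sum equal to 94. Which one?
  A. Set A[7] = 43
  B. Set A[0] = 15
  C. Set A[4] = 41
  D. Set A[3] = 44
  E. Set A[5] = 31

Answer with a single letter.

Option A: A[7] 33->43, delta=10, new_sum=69+(10)=79
Option B: A[0] -20->15, delta=35, new_sum=69+(35)=104
Option C: A[4] 37->41, delta=4, new_sum=69+(4)=73
Option D: A[3] -13->44, delta=57, new_sum=69+(57)=126
Option E: A[5] 6->31, delta=25, new_sum=69+(25)=94 <-- matches target

Answer: E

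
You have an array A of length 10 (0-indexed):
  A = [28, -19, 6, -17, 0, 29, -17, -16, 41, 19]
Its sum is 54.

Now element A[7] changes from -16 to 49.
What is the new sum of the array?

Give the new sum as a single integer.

Answer: 119

Derivation:
Old value at index 7: -16
New value at index 7: 49
Delta = 49 - -16 = 65
New sum = old_sum + delta = 54 + (65) = 119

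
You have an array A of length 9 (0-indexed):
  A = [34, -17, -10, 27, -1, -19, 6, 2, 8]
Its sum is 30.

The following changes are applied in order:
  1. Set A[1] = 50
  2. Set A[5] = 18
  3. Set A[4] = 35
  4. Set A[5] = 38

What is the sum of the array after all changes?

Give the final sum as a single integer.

Answer: 190

Derivation:
Initial sum: 30
Change 1: A[1] -17 -> 50, delta = 67, sum = 97
Change 2: A[5] -19 -> 18, delta = 37, sum = 134
Change 3: A[4] -1 -> 35, delta = 36, sum = 170
Change 4: A[5] 18 -> 38, delta = 20, sum = 190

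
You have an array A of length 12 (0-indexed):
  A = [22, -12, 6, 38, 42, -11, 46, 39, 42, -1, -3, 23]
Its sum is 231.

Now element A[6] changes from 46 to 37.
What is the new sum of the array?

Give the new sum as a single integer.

Answer: 222

Derivation:
Old value at index 6: 46
New value at index 6: 37
Delta = 37 - 46 = -9
New sum = old_sum + delta = 231 + (-9) = 222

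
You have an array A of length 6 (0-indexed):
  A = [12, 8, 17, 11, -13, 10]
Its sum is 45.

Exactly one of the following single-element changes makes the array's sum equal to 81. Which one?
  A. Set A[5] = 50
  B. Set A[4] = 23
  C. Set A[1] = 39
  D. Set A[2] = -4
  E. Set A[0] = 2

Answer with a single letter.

Answer: B

Derivation:
Option A: A[5] 10->50, delta=40, new_sum=45+(40)=85
Option B: A[4] -13->23, delta=36, new_sum=45+(36)=81 <-- matches target
Option C: A[1] 8->39, delta=31, new_sum=45+(31)=76
Option D: A[2] 17->-4, delta=-21, new_sum=45+(-21)=24
Option E: A[0] 12->2, delta=-10, new_sum=45+(-10)=35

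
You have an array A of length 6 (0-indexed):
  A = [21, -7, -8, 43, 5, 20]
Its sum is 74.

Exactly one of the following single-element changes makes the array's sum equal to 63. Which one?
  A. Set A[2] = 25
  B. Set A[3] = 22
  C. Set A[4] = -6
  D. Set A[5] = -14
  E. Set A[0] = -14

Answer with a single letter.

Answer: C

Derivation:
Option A: A[2] -8->25, delta=33, new_sum=74+(33)=107
Option B: A[3] 43->22, delta=-21, new_sum=74+(-21)=53
Option C: A[4] 5->-6, delta=-11, new_sum=74+(-11)=63 <-- matches target
Option D: A[5] 20->-14, delta=-34, new_sum=74+(-34)=40
Option E: A[0] 21->-14, delta=-35, new_sum=74+(-35)=39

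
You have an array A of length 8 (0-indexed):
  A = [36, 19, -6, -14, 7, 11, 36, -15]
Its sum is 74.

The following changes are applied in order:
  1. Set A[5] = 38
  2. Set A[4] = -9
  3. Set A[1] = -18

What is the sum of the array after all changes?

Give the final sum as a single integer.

Answer: 48

Derivation:
Initial sum: 74
Change 1: A[5] 11 -> 38, delta = 27, sum = 101
Change 2: A[4] 7 -> -9, delta = -16, sum = 85
Change 3: A[1] 19 -> -18, delta = -37, sum = 48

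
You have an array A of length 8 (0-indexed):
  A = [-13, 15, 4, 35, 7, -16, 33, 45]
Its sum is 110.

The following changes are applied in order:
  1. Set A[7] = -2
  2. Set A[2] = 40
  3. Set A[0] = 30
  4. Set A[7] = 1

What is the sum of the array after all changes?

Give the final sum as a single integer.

Initial sum: 110
Change 1: A[7] 45 -> -2, delta = -47, sum = 63
Change 2: A[2] 4 -> 40, delta = 36, sum = 99
Change 3: A[0] -13 -> 30, delta = 43, sum = 142
Change 4: A[7] -2 -> 1, delta = 3, sum = 145

Answer: 145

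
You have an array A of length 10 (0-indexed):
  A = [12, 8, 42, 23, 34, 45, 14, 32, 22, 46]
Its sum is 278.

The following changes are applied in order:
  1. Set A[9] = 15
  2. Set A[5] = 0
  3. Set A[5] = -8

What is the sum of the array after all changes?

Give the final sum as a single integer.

Initial sum: 278
Change 1: A[9] 46 -> 15, delta = -31, sum = 247
Change 2: A[5] 45 -> 0, delta = -45, sum = 202
Change 3: A[5] 0 -> -8, delta = -8, sum = 194

Answer: 194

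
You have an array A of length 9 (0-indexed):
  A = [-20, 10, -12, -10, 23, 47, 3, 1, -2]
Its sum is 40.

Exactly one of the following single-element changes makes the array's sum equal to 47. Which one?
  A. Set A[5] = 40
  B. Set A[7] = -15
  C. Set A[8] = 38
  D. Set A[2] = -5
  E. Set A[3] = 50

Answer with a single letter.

Answer: D

Derivation:
Option A: A[5] 47->40, delta=-7, new_sum=40+(-7)=33
Option B: A[7] 1->-15, delta=-16, new_sum=40+(-16)=24
Option C: A[8] -2->38, delta=40, new_sum=40+(40)=80
Option D: A[2] -12->-5, delta=7, new_sum=40+(7)=47 <-- matches target
Option E: A[3] -10->50, delta=60, new_sum=40+(60)=100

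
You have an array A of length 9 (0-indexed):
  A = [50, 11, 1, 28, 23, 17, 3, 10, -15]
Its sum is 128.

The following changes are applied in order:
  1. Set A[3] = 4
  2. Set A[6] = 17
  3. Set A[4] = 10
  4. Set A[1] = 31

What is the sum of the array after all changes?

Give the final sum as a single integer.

Initial sum: 128
Change 1: A[3] 28 -> 4, delta = -24, sum = 104
Change 2: A[6] 3 -> 17, delta = 14, sum = 118
Change 3: A[4] 23 -> 10, delta = -13, sum = 105
Change 4: A[1] 11 -> 31, delta = 20, sum = 125

Answer: 125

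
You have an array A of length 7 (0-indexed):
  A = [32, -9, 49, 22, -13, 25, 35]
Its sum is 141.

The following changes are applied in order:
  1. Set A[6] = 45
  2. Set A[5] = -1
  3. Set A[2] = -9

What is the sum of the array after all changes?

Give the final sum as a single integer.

Initial sum: 141
Change 1: A[6] 35 -> 45, delta = 10, sum = 151
Change 2: A[5] 25 -> -1, delta = -26, sum = 125
Change 3: A[2] 49 -> -9, delta = -58, sum = 67

Answer: 67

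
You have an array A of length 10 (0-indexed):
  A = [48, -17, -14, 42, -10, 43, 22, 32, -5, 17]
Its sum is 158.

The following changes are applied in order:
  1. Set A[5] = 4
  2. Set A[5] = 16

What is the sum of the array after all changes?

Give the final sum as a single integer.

Answer: 131

Derivation:
Initial sum: 158
Change 1: A[5] 43 -> 4, delta = -39, sum = 119
Change 2: A[5] 4 -> 16, delta = 12, sum = 131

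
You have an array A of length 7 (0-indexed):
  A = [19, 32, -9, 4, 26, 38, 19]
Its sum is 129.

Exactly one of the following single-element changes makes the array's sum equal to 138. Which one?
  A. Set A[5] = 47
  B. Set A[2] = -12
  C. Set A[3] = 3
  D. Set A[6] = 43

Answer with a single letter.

Answer: A

Derivation:
Option A: A[5] 38->47, delta=9, new_sum=129+(9)=138 <-- matches target
Option B: A[2] -9->-12, delta=-3, new_sum=129+(-3)=126
Option C: A[3] 4->3, delta=-1, new_sum=129+(-1)=128
Option D: A[6] 19->43, delta=24, new_sum=129+(24)=153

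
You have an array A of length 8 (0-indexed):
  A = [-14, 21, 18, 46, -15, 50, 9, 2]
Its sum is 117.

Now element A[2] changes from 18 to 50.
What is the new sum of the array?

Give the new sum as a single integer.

Answer: 149

Derivation:
Old value at index 2: 18
New value at index 2: 50
Delta = 50 - 18 = 32
New sum = old_sum + delta = 117 + (32) = 149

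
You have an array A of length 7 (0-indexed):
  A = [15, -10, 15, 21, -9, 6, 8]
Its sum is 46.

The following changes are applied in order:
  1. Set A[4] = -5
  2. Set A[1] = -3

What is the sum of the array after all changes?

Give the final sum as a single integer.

Answer: 57

Derivation:
Initial sum: 46
Change 1: A[4] -9 -> -5, delta = 4, sum = 50
Change 2: A[1] -10 -> -3, delta = 7, sum = 57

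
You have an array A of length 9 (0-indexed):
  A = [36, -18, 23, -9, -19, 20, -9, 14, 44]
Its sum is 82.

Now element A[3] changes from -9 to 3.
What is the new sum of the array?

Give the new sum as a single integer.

Answer: 94

Derivation:
Old value at index 3: -9
New value at index 3: 3
Delta = 3 - -9 = 12
New sum = old_sum + delta = 82 + (12) = 94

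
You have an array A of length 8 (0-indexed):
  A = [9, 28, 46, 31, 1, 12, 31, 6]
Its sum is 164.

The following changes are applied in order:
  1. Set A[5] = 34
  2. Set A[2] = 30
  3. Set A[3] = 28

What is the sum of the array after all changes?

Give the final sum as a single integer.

Initial sum: 164
Change 1: A[5] 12 -> 34, delta = 22, sum = 186
Change 2: A[2] 46 -> 30, delta = -16, sum = 170
Change 3: A[3] 31 -> 28, delta = -3, sum = 167

Answer: 167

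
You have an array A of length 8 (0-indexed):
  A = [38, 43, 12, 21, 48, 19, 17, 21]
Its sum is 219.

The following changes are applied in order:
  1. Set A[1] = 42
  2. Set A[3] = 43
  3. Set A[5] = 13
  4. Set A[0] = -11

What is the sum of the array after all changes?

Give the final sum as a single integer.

Answer: 185

Derivation:
Initial sum: 219
Change 1: A[1] 43 -> 42, delta = -1, sum = 218
Change 2: A[3] 21 -> 43, delta = 22, sum = 240
Change 3: A[5] 19 -> 13, delta = -6, sum = 234
Change 4: A[0] 38 -> -11, delta = -49, sum = 185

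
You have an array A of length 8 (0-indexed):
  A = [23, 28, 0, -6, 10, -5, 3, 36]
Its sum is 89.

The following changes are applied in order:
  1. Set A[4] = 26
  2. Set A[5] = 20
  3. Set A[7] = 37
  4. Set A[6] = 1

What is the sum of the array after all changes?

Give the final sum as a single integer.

Answer: 129

Derivation:
Initial sum: 89
Change 1: A[4] 10 -> 26, delta = 16, sum = 105
Change 2: A[5] -5 -> 20, delta = 25, sum = 130
Change 3: A[7] 36 -> 37, delta = 1, sum = 131
Change 4: A[6] 3 -> 1, delta = -2, sum = 129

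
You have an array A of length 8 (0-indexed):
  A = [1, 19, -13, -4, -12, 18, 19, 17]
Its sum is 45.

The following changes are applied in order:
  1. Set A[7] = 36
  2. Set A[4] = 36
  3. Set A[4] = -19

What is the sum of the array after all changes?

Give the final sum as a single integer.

Answer: 57

Derivation:
Initial sum: 45
Change 1: A[7] 17 -> 36, delta = 19, sum = 64
Change 2: A[4] -12 -> 36, delta = 48, sum = 112
Change 3: A[4] 36 -> -19, delta = -55, sum = 57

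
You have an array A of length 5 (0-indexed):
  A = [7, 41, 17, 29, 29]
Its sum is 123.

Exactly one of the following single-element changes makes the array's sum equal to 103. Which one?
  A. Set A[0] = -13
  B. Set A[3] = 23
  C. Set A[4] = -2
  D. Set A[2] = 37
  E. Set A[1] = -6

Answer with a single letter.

Option A: A[0] 7->-13, delta=-20, new_sum=123+(-20)=103 <-- matches target
Option B: A[3] 29->23, delta=-6, new_sum=123+(-6)=117
Option C: A[4] 29->-2, delta=-31, new_sum=123+(-31)=92
Option D: A[2] 17->37, delta=20, new_sum=123+(20)=143
Option E: A[1] 41->-6, delta=-47, new_sum=123+(-47)=76

Answer: A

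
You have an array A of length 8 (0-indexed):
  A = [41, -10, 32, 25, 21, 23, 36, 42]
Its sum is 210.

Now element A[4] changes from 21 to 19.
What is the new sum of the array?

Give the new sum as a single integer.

Answer: 208

Derivation:
Old value at index 4: 21
New value at index 4: 19
Delta = 19 - 21 = -2
New sum = old_sum + delta = 210 + (-2) = 208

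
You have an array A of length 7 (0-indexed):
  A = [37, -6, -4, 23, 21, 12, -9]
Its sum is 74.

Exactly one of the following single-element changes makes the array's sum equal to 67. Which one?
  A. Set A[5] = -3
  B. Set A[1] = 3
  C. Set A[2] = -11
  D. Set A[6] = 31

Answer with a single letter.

Answer: C

Derivation:
Option A: A[5] 12->-3, delta=-15, new_sum=74+(-15)=59
Option B: A[1] -6->3, delta=9, new_sum=74+(9)=83
Option C: A[2] -4->-11, delta=-7, new_sum=74+(-7)=67 <-- matches target
Option D: A[6] -9->31, delta=40, new_sum=74+(40)=114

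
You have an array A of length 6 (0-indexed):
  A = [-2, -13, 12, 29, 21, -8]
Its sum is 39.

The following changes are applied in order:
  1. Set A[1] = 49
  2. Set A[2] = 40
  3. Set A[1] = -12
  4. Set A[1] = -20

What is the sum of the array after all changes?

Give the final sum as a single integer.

Answer: 60

Derivation:
Initial sum: 39
Change 1: A[1] -13 -> 49, delta = 62, sum = 101
Change 2: A[2] 12 -> 40, delta = 28, sum = 129
Change 3: A[1] 49 -> -12, delta = -61, sum = 68
Change 4: A[1] -12 -> -20, delta = -8, sum = 60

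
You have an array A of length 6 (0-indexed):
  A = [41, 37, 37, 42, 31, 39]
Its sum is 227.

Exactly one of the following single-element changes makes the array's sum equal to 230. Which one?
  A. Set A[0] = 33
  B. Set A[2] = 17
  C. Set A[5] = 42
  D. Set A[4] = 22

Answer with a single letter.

Option A: A[0] 41->33, delta=-8, new_sum=227+(-8)=219
Option B: A[2] 37->17, delta=-20, new_sum=227+(-20)=207
Option C: A[5] 39->42, delta=3, new_sum=227+(3)=230 <-- matches target
Option D: A[4] 31->22, delta=-9, new_sum=227+(-9)=218

Answer: C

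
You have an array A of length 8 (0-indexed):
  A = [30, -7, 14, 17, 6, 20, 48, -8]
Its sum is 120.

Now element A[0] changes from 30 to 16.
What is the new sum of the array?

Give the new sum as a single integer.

Answer: 106

Derivation:
Old value at index 0: 30
New value at index 0: 16
Delta = 16 - 30 = -14
New sum = old_sum + delta = 120 + (-14) = 106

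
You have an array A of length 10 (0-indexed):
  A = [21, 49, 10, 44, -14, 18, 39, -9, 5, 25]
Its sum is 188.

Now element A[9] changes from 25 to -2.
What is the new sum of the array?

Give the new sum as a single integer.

Old value at index 9: 25
New value at index 9: -2
Delta = -2 - 25 = -27
New sum = old_sum + delta = 188 + (-27) = 161

Answer: 161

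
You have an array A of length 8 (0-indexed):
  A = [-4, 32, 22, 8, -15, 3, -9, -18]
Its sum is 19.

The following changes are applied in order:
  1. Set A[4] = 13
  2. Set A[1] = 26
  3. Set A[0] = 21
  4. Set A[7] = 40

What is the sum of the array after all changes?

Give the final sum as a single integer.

Initial sum: 19
Change 1: A[4] -15 -> 13, delta = 28, sum = 47
Change 2: A[1] 32 -> 26, delta = -6, sum = 41
Change 3: A[0] -4 -> 21, delta = 25, sum = 66
Change 4: A[7] -18 -> 40, delta = 58, sum = 124

Answer: 124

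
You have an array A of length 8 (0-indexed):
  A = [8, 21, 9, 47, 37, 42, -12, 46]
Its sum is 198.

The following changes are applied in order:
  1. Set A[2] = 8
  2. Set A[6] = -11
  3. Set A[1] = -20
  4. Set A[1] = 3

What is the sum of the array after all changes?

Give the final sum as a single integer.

Initial sum: 198
Change 1: A[2] 9 -> 8, delta = -1, sum = 197
Change 2: A[6] -12 -> -11, delta = 1, sum = 198
Change 3: A[1] 21 -> -20, delta = -41, sum = 157
Change 4: A[1] -20 -> 3, delta = 23, sum = 180

Answer: 180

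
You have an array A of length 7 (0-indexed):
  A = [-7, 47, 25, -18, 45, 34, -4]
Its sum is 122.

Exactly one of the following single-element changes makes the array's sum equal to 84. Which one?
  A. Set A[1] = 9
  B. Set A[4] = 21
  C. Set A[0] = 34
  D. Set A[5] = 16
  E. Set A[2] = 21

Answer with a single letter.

Answer: A

Derivation:
Option A: A[1] 47->9, delta=-38, new_sum=122+(-38)=84 <-- matches target
Option B: A[4] 45->21, delta=-24, new_sum=122+(-24)=98
Option C: A[0] -7->34, delta=41, new_sum=122+(41)=163
Option D: A[5] 34->16, delta=-18, new_sum=122+(-18)=104
Option E: A[2] 25->21, delta=-4, new_sum=122+(-4)=118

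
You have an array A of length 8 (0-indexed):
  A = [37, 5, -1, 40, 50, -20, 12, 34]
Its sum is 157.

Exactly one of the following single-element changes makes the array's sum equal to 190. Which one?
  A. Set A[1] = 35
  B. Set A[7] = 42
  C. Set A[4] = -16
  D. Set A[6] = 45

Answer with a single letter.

Answer: D

Derivation:
Option A: A[1] 5->35, delta=30, new_sum=157+(30)=187
Option B: A[7] 34->42, delta=8, new_sum=157+(8)=165
Option C: A[4] 50->-16, delta=-66, new_sum=157+(-66)=91
Option D: A[6] 12->45, delta=33, new_sum=157+(33)=190 <-- matches target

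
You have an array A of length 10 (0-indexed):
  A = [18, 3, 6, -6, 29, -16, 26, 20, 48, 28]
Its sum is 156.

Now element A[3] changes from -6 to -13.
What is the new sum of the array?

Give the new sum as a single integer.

Old value at index 3: -6
New value at index 3: -13
Delta = -13 - -6 = -7
New sum = old_sum + delta = 156 + (-7) = 149

Answer: 149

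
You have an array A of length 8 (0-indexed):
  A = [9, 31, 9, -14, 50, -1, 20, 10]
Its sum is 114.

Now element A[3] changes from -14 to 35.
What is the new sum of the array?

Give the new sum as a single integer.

Answer: 163

Derivation:
Old value at index 3: -14
New value at index 3: 35
Delta = 35 - -14 = 49
New sum = old_sum + delta = 114 + (49) = 163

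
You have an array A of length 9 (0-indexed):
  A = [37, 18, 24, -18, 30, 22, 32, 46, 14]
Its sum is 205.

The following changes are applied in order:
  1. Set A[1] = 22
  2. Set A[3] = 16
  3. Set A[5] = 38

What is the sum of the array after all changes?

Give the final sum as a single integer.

Answer: 259

Derivation:
Initial sum: 205
Change 1: A[1] 18 -> 22, delta = 4, sum = 209
Change 2: A[3] -18 -> 16, delta = 34, sum = 243
Change 3: A[5] 22 -> 38, delta = 16, sum = 259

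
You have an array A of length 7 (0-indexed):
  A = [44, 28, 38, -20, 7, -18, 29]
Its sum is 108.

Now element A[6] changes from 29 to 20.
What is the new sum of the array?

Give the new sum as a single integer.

Answer: 99

Derivation:
Old value at index 6: 29
New value at index 6: 20
Delta = 20 - 29 = -9
New sum = old_sum + delta = 108 + (-9) = 99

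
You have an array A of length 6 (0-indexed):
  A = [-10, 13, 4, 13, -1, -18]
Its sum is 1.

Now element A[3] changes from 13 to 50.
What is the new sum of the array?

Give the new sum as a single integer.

Old value at index 3: 13
New value at index 3: 50
Delta = 50 - 13 = 37
New sum = old_sum + delta = 1 + (37) = 38

Answer: 38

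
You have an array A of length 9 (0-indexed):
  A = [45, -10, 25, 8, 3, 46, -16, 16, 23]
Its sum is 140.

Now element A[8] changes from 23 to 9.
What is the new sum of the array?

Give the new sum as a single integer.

Old value at index 8: 23
New value at index 8: 9
Delta = 9 - 23 = -14
New sum = old_sum + delta = 140 + (-14) = 126

Answer: 126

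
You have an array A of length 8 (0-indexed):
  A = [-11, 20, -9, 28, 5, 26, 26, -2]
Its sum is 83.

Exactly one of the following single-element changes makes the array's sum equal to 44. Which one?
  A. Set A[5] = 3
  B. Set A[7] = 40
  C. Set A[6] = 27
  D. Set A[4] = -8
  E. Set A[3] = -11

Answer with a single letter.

Answer: E

Derivation:
Option A: A[5] 26->3, delta=-23, new_sum=83+(-23)=60
Option B: A[7] -2->40, delta=42, new_sum=83+(42)=125
Option C: A[6] 26->27, delta=1, new_sum=83+(1)=84
Option D: A[4] 5->-8, delta=-13, new_sum=83+(-13)=70
Option E: A[3] 28->-11, delta=-39, new_sum=83+(-39)=44 <-- matches target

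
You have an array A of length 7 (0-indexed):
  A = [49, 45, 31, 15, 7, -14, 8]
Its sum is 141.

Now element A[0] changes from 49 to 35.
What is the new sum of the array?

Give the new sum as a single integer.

Old value at index 0: 49
New value at index 0: 35
Delta = 35 - 49 = -14
New sum = old_sum + delta = 141 + (-14) = 127

Answer: 127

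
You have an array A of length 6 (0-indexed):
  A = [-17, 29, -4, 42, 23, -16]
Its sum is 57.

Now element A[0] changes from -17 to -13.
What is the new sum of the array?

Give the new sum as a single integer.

Answer: 61

Derivation:
Old value at index 0: -17
New value at index 0: -13
Delta = -13 - -17 = 4
New sum = old_sum + delta = 57 + (4) = 61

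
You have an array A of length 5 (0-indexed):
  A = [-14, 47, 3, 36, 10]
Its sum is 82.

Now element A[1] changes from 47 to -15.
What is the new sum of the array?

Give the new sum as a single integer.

Answer: 20

Derivation:
Old value at index 1: 47
New value at index 1: -15
Delta = -15 - 47 = -62
New sum = old_sum + delta = 82 + (-62) = 20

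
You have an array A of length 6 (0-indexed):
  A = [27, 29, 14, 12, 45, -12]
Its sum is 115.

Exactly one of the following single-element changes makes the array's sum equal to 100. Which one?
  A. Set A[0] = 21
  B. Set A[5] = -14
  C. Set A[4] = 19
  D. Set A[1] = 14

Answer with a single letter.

Option A: A[0] 27->21, delta=-6, new_sum=115+(-6)=109
Option B: A[5] -12->-14, delta=-2, new_sum=115+(-2)=113
Option C: A[4] 45->19, delta=-26, new_sum=115+(-26)=89
Option D: A[1] 29->14, delta=-15, new_sum=115+(-15)=100 <-- matches target

Answer: D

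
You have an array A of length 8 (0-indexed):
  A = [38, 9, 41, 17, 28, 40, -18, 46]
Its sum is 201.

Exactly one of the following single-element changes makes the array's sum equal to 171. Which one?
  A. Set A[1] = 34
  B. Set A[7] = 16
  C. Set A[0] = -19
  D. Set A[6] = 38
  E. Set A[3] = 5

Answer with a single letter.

Option A: A[1] 9->34, delta=25, new_sum=201+(25)=226
Option B: A[7] 46->16, delta=-30, new_sum=201+(-30)=171 <-- matches target
Option C: A[0] 38->-19, delta=-57, new_sum=201+(-57)=144
Option D: A[6] -18->38, delta=56, new_sum=201+(56)=257
Option E: A[3] 17->5, delta=-12, new_sum=201+(-12)=189

Answer: B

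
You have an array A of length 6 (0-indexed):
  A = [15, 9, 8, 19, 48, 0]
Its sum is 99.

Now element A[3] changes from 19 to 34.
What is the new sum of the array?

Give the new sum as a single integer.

Answer: 114

Derivation:
Old value at index 3: 19
New value at index 3: 34
Delta = 34 - 19 = 15
New sum = old_sum + delta = 99 + (15) = 114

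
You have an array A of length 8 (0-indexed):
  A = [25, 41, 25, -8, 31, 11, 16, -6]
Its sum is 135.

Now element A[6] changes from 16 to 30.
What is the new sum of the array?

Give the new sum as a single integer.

Answer: 149

Derivation:
Old value at index 6: 16
New value at index 6: 30
Delta = 30 - 16 = 14
New sum = old_sum + delta = 135 + (14) = 149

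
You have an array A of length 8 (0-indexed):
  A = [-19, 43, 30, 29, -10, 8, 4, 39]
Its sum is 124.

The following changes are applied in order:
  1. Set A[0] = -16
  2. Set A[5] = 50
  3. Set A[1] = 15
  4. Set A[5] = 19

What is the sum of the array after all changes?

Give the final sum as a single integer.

Initial sum: 124
Change 1: A[0] -19 -> -16, delta = 3, sum = 127
Change 2: A[5] 8 -> 50, delta = 42, sum = 169
Change 3: A[1] 43 -> 15, delta = -28, sum = 141
Change 4: A[5] 50 -> 19, delta = -31, sum = 110

Answer: 110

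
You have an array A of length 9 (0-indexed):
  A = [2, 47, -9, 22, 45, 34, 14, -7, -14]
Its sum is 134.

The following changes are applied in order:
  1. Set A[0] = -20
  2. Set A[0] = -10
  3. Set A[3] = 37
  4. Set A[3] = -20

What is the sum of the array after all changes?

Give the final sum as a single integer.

Initial sum: 134
Change 1: A[0] 2 -> -20, delta = -22, sum = 112
Change 2: A[0] -20 -> -10, delta = 10, sum = 122
Change 3: A[3] 22 -> 37, delta = 15, sum = 137
Change 4: A[3] 37 -> -20, delta = -57, sum = 80

Answer: 80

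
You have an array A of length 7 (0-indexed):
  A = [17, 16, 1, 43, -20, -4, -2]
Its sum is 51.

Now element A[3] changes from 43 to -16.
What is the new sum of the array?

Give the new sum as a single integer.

Answer: -8

Derivation:
Old value at index 3: 43
New value at index 3: -16
Delta = -16 - 43 = -59
New sum = old_sum + delta = 51 + (-59) = -8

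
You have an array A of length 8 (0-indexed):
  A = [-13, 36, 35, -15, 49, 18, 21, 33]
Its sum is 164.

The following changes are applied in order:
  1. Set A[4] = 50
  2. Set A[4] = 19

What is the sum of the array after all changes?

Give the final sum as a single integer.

Answer: 134

Derivation:
Initial sum: 164
Change 1: A[4] 49 -> 50, delta = 1, sum = 165
Change 2: A[4] 50 -> 19, delta = -31, sum = 134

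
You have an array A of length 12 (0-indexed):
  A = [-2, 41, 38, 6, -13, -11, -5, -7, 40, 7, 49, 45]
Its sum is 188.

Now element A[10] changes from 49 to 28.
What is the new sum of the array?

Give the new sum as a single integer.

Answer: 167

Derivation:
Old value at index 10: 49
New value at index 10: 28
Delta = 28 - 49 = -21
New sum = old_sum + delta = 188 + (-21) = 167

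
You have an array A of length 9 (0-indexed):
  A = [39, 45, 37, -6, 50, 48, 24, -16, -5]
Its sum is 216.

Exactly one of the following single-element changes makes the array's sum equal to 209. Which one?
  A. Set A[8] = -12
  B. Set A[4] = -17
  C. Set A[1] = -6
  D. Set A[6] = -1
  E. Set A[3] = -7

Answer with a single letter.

Answer: A

Derivation:
Option A: A[8] -5->-12, delta=-7, new_sum=216+(-7)=209 <-- matches target
Option B: A[4] 50->-17, delta=-67, new_sum=216+(-67)=149
Option C: A[1] 45->-6, delta=-51, new_sum=216+(-51)=165
Option D: A[6] 24->-1, delta=-25, new_sum=216+(-25)=191
Option E: A[3] -6->-7, delta=-1, new_sum=216+(-1)=215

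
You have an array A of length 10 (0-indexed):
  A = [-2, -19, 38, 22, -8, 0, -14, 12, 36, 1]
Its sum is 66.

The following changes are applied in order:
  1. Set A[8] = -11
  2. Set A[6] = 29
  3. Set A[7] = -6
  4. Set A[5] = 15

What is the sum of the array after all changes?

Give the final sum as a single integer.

Answer: 59

Derivation:
Initial sum: 66
Change 1: A[8] 36 -> -11, delta = -47, sum = 19
Change 2: A[6] -14 -> 29, delta = 43, sum = 62
Change 3: A[7] 12 -> -6, delta = -18, sum = 44
Change 4: A[5] 0 -> 15, delta = 15, sum = 59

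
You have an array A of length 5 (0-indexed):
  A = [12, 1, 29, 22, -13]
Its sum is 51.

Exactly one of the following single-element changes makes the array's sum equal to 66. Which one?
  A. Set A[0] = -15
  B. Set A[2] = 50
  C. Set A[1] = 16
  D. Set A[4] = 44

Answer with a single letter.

Option A: A[0] 12->-15, delta=-27, new_sum=51+(-27)=24
Option B: A[2] 29->50, delta=21, new_sum=51+(21)=72
Option C: A[1] 1->16, delta=15, new_sum=51+(15)=66 <-- matches target
Option D: A[4] -13->44, delta=57, new_sum=51+(57)=108

Answer: C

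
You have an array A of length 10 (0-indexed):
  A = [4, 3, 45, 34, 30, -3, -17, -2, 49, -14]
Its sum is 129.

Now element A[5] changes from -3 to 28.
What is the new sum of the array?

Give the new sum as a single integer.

Answer: 160

Derivation:
Old value at index 5: -3
New value at index 5: 28
Delta = 28 - -3 = 31
New sum = old_sum + delta = 129 + (31) = 160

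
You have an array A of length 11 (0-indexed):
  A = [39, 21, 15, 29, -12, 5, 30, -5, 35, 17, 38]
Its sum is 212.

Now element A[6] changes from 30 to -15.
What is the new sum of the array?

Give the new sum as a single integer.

Old value at index 6: 30
New value at index 6: -15
Delta = -15 - 30 = -45
New sum = old_sum + delta = 212 + (-45) = 167

Answer: 167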